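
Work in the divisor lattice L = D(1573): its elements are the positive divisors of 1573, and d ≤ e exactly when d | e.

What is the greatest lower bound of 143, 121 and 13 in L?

1

In the divisibility order, the meet is the greatest common divisor: gcd(143, 121, 13) = 1.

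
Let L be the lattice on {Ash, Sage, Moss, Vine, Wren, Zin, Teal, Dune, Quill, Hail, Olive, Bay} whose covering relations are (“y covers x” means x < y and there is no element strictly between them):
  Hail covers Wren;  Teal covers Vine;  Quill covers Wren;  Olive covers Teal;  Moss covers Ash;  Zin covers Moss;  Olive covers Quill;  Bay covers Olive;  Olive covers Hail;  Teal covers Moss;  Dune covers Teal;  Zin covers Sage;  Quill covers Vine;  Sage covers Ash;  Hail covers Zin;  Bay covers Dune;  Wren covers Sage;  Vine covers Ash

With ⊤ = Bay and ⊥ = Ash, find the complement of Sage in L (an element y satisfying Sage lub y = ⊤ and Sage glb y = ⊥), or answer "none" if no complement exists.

Need y with Sage ∨ y = Bay and Sage ∧ y = Ash.
Checking each element gives: Dune.

Dune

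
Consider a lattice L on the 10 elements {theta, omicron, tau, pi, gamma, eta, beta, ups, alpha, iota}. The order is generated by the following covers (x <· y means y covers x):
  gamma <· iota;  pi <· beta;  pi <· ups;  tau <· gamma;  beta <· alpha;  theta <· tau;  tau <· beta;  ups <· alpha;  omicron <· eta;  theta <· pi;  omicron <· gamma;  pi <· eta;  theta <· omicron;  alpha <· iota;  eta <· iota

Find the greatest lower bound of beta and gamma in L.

Common lower bounds of {beta, gamma}: tau, theta.
The greatest among these is tau.

tau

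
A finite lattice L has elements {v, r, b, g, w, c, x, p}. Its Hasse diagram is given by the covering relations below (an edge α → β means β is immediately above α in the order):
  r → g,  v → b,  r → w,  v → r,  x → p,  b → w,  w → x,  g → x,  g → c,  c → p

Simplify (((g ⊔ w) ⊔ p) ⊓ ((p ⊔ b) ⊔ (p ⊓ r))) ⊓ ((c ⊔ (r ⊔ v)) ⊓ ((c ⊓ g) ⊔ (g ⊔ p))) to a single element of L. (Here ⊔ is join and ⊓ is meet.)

c

g ∨ w = x
x ∨ p = p
p ∨ b = p
p ∧ r = r
p ∨ r = p
p ∧ p = p
r ∨ v = r
c ∨ r = c
c ∧ g = g
g ∨ p = p
g ∨ p = p
c ∧ p = c
p ∧ c = c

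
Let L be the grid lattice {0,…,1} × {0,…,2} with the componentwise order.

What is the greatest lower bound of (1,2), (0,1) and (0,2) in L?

(0,1)

Common lower bounds of {(1,2), (0,1), (0,2)}: (0,0), (0,1).
The greatest among these is (0,1).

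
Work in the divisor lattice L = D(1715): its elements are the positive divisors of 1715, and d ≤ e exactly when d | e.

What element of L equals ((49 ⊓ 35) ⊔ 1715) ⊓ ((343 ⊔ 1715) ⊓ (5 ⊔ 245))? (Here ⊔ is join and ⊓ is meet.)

49 ∧ 35 = 7
7 ∨ 1715 = 1715
343 ∨ 1715 = 1715
5 ∨ 245 = 245
1715 ∧ 245 = 245
1715 ∧ 245 = 245

245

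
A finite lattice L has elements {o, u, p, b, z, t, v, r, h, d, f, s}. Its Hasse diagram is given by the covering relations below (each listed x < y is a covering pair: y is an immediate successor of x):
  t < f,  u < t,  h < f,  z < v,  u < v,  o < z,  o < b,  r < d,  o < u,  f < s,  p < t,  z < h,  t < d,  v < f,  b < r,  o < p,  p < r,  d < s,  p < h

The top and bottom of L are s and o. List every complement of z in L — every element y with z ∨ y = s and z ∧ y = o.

b, d, r

Need y with z ∨ y = s and z ∧ y = o.
Checking each element gives: b, d, r.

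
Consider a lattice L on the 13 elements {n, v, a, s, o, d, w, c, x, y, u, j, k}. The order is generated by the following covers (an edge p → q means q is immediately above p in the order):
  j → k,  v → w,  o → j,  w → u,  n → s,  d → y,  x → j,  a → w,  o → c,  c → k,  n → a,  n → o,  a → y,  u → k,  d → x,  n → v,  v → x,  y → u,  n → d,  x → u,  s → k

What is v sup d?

Common upper bounds of {v, d}: j, k, u, x.
The least among these is x.

x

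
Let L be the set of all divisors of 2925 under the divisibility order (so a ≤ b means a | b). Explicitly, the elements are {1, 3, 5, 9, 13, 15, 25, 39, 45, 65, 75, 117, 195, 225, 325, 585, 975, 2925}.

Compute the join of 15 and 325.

975

Common upper bounds of {15, 325}: 2925, 975.
The least among these is 975.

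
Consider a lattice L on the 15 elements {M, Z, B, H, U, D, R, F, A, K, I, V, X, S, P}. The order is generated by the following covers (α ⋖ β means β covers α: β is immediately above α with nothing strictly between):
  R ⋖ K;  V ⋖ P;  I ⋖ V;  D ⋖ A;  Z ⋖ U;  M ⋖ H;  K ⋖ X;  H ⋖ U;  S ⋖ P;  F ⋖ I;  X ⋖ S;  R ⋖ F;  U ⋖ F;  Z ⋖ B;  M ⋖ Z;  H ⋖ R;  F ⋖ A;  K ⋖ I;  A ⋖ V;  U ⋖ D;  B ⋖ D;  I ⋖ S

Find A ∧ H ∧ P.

Common lower bounds of {A, H, P}: H, M.
The greatest among these is H.

H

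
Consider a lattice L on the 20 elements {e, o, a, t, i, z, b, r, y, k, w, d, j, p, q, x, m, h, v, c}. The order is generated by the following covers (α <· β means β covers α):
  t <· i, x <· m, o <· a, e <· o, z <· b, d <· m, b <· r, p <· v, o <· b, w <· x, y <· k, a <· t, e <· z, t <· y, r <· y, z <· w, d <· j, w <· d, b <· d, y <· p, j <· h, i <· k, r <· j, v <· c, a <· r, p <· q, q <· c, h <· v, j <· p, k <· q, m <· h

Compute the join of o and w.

d

Common upper bounds of {o, w}: c, d, h, j, m, p, q, v.
The least among these is d.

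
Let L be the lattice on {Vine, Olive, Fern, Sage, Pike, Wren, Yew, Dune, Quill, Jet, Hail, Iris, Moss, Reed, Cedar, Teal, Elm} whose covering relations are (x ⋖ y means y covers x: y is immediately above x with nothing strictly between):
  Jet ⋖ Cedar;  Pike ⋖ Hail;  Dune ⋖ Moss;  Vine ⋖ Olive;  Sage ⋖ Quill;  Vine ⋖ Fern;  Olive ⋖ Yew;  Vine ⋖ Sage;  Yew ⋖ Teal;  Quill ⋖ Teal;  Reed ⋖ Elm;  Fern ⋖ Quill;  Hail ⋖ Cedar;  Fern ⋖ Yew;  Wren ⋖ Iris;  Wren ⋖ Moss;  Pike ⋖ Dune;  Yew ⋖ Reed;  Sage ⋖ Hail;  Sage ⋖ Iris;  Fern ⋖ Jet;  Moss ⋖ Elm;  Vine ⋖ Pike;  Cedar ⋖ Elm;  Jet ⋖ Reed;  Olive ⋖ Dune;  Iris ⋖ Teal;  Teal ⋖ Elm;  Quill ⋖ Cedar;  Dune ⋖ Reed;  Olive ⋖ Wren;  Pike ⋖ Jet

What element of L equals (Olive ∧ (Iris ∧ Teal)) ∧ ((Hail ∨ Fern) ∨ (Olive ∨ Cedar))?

Olive

Iris ∧ Teal = Iris
Olive ∧ Iris = Olive
Hail ∨ Fern = Cedar
Olive ∨ Cedar = Elm
Cedar ∨ Elm = Elm
Olive ∧ Elm = Olive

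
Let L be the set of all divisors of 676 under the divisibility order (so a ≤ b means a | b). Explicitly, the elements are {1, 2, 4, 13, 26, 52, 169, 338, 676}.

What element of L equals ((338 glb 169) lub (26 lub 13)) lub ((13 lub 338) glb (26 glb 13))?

338

338 ∧ 169 = 169
26 ∨ 13 = 26
169 ∨ 26 = 338
13 ∨ 338 = 338
26 ∧ 13 = 13
338 ∧ 13 = 13
338 ∨ 13 = 338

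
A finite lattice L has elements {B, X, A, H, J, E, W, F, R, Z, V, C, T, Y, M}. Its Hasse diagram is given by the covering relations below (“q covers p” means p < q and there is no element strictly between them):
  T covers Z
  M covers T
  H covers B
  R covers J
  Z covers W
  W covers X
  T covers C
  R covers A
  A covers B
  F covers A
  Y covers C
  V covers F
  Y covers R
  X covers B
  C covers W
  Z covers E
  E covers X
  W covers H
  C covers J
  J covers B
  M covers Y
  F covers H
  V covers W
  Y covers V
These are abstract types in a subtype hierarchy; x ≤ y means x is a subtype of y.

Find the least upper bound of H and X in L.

W

Common upper bounds of {H, X}: C, M, T, V, W, Y, Z.
The least among these is W.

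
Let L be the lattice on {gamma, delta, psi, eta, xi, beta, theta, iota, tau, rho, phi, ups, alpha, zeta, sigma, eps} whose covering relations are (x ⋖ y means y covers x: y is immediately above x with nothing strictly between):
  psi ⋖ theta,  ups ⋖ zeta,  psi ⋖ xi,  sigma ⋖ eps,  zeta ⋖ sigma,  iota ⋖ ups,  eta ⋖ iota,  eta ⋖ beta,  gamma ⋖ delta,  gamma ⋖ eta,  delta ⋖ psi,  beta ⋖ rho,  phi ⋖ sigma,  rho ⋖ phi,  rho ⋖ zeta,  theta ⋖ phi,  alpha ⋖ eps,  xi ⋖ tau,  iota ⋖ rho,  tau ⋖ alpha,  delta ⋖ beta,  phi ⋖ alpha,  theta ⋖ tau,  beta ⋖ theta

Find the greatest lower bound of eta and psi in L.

gamma

Common lower bounds of {eta, psi}: gamma.
The greatest among these is gamma.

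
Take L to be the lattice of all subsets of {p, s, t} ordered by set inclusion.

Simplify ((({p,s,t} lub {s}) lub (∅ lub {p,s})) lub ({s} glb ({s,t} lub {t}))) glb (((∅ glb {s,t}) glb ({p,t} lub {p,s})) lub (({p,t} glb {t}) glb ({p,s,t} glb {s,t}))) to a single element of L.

{t}

{p,s,t} ∨ {s} = {p,s,t}
∅ ∨ {p,s} = {p,s}
{p,s,t} ∨ {p,s} = {p,s,t}
{s,t} ∨ {t} = {s,t}
{s} ∧ {s,t} = {s}
{p,s,t} ∨ {s} = {p,s,t}
∅ ∧ {s,t} = ∅
{p,t} ∨ {p,s} = {p,s,t}
∅ ∧ {p,s,t} = ∅
{p,t} ∧ {t} = {t}
{p,s,t} ∧ {s,t} = {s,t}
{t} ∧ {s,t} = {t}
∅ ∨ {t} = {t}
{p,s,t} ∧ {t} = {t}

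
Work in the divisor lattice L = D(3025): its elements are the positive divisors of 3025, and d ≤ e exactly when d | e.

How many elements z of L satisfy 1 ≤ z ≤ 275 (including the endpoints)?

The interval [1, 275] = {1, 11, 25, 275, 5, 55}, which has 6 elements.

6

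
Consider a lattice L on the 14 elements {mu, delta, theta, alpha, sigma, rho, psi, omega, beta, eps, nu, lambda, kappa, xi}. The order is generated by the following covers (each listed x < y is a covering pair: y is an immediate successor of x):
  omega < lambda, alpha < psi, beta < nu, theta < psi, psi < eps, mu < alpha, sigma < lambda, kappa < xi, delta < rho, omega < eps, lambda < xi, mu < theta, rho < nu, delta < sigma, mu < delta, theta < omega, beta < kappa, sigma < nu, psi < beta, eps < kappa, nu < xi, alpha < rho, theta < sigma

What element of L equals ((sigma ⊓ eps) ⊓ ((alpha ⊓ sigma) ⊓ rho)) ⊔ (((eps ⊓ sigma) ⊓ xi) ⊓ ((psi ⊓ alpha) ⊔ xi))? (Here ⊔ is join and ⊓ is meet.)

sigma ∧ eps = theta
alpha ∧ sigma = mu
mu ∧ rho = mu
theta ∧ mu = mu
eps ∧ sigma = theta
theta ∧ xi = theta
psi ∧ alpha = alpha
alpha ∨ xi = xi
theta ∧ xi = theta
mu ∨ theta = theta

theta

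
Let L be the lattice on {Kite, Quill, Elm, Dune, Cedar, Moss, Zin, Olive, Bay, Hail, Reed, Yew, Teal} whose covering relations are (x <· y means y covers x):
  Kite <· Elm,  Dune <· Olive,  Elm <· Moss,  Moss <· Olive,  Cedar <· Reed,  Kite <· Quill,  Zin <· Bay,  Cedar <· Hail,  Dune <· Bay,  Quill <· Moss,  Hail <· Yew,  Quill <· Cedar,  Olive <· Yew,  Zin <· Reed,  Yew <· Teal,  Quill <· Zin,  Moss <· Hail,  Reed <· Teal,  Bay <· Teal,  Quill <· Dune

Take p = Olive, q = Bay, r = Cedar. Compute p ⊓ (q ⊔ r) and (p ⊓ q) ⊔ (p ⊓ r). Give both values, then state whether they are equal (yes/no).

Olive; Dune; no

q ⊔ r = Teal, so p ⊓ (q ⊔ r) = Olive ⊓ Teal = Olive.
p ⊓ q = Dune and p ⊓ r = Quill, so (p ⊓ q) ⊔ (p ⊓ r) = Dune ⊔ Quill = Dune.
Equal: no.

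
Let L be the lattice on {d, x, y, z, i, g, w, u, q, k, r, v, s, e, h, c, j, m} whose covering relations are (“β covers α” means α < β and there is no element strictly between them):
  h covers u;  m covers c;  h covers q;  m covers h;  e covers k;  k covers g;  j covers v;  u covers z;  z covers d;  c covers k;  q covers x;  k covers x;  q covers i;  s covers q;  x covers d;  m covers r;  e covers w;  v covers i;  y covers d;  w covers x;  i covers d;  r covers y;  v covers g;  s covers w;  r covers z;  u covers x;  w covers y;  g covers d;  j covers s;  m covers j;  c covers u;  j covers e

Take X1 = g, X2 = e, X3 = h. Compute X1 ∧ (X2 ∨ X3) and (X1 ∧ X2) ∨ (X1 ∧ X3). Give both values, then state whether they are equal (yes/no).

X2 ∨ X3 = m, so X1 ∧ (X2 ∨ X3) = g ∧ m = g.
X1 ∧ X2 = g and X1 ∧ X3 = d, so (X1 ∧ X2) ∨ (X1 ∧ X3) = g ∨ d = g.
Equal: yes.

g; g; yes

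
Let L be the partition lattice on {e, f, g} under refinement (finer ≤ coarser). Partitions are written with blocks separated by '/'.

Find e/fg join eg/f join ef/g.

Common upper bounds of {e/fg, eg/f, ef/g}: efg.
The least among these is efg.

efg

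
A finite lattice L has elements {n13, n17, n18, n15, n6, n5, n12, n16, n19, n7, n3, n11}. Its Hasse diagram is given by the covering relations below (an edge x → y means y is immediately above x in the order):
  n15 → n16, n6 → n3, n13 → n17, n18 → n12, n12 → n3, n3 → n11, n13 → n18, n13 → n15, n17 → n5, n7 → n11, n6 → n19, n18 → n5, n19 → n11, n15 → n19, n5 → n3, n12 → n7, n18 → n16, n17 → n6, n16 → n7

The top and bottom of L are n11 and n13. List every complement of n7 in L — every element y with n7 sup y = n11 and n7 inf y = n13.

n17, n6

Need y with n7 ∨ y = n11 and n7 ∧ y = n13.
Checking each element gives: n17, n6.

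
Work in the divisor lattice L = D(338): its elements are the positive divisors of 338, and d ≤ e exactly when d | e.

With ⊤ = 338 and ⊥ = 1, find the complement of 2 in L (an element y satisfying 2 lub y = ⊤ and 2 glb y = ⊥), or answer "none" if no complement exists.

Need y with 2 ∨ y = 338 and 2 ∧ y = 1.
Checking each element gives: 169.

169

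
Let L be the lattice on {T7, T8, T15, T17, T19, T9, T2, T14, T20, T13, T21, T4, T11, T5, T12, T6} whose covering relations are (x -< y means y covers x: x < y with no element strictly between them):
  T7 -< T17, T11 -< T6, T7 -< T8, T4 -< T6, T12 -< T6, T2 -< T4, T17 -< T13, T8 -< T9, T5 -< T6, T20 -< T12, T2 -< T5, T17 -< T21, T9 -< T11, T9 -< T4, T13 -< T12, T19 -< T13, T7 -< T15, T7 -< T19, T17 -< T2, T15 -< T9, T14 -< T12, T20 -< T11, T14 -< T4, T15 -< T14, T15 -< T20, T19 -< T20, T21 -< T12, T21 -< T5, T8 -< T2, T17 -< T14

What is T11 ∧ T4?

T9

Common lower bounds of {T11, T4}: T15, T7, T8, T9.
The greatest among these is T9.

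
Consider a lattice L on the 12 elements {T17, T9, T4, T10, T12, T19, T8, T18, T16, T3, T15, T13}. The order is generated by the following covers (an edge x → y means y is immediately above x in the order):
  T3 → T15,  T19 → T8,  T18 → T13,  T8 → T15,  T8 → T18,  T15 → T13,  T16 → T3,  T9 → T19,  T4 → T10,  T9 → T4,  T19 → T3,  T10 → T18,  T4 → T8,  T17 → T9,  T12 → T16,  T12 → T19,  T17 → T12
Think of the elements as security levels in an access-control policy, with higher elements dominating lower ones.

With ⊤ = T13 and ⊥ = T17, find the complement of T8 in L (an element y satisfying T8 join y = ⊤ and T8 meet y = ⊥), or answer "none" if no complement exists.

For every candidate y, either T8 ∨ y ≠ T13 or T8 ∧ y ≠ T17; no complement exists.

none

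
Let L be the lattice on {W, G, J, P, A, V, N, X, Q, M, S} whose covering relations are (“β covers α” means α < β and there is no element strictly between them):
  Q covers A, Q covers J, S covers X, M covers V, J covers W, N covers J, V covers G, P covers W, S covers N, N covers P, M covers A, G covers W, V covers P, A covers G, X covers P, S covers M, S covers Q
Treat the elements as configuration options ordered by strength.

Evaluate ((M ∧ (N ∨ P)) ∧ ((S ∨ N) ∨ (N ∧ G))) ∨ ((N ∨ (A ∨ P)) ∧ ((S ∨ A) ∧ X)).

X

N ∨ P = N
M ∧ N = P
S ∨ N = S
N ∧ G = W
S ∨ W = S
P ∧ S = P
A ∨ P = M
N ∨ M = S
S ∨ A = S
S ∧ X = X
S ∧ X = X
P ∨ X = X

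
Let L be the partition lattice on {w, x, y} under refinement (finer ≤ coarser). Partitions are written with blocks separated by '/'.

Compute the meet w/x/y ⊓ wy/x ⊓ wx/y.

The meet (common refinement) of w/x/y, wy/x, wx/y intersects blocks pairwise, giving w/x/y.

w/x/y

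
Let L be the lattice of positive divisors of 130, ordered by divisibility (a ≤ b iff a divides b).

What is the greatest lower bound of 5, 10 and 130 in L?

In the divisibility order, the meet is the greatest common divisor: gcd(5, 10, 130) = 5.

5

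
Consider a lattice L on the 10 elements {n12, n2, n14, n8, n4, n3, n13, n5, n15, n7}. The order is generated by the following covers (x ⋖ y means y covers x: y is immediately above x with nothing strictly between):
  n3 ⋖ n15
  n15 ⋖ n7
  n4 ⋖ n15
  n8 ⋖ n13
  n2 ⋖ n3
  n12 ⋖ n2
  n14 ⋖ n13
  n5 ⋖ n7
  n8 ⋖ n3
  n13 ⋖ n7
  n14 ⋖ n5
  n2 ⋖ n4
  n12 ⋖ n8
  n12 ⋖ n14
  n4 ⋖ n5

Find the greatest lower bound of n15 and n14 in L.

n12

Common lower bounds of {n15, n14}: n12.
The greatest among these is n12.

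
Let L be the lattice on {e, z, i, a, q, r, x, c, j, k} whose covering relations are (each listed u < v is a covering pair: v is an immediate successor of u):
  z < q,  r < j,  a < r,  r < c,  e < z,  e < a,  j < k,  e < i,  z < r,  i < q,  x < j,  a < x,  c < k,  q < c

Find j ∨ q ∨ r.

k

Common upper bounds of {j, q, r}: k.
The least among these is k.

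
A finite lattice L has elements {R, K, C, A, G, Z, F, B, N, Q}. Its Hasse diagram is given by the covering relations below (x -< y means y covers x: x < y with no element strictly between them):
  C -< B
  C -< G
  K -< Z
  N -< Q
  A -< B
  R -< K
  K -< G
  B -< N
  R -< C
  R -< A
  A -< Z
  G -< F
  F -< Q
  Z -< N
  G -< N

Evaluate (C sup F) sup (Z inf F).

C ∨ F = F
Z ∧ F = K
F ∨ K = F

F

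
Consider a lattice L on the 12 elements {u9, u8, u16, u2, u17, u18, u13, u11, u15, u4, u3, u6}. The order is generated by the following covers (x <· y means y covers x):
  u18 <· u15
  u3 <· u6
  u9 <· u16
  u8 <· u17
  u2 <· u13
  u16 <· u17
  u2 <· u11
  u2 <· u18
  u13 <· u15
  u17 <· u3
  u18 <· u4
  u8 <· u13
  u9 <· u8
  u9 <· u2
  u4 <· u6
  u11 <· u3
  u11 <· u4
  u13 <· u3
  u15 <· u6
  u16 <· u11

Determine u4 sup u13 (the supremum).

u6

Common upper bounds of {u4, u13}: u6.
The least among these is u6.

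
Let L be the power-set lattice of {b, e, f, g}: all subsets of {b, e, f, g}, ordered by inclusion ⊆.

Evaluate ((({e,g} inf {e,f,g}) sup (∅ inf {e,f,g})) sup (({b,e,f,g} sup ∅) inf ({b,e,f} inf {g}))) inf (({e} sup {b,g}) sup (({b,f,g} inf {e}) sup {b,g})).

{e,g}

{e,g} ∧ {e,f,g} = {e,g}
∅ ∧ {e,f,g} = ∅
{e,g} ∨ ∅ = {e,g}
{b,e,f,g} ∨ ∅ = {b,e,f,g}
{b,e,f} ∧ {g} = ∅
{b,e,f,g} ∧ ∅ = ∅
{e,g} ∨ ∅ = {e,g}
{e} ∨ {b,g} = {b,e,g}
{b,f,g} ∧ {e} = ∅
∅ ∨ {b,g} = {b,g}
{b,e,g} ∨ {b,g} = {b,e,g}
{e,g} ∧ {b,e,g} = {e,g}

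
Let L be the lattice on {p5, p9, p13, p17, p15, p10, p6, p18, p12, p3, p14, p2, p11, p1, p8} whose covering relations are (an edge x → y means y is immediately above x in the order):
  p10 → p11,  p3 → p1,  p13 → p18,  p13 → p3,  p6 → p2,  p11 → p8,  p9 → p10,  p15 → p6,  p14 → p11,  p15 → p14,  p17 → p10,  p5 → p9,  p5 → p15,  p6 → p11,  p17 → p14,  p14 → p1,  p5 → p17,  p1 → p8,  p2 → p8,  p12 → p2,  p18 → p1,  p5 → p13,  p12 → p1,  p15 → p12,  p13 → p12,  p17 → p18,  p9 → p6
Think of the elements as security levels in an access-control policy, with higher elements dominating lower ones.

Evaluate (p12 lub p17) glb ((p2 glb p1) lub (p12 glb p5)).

p12

p12 ∨ p17 = p1
p2 ∧ p1 = p12
p12 ∧ p5 = p5
p12 ∨ p5 = p12
p1 ∧ p12 = p12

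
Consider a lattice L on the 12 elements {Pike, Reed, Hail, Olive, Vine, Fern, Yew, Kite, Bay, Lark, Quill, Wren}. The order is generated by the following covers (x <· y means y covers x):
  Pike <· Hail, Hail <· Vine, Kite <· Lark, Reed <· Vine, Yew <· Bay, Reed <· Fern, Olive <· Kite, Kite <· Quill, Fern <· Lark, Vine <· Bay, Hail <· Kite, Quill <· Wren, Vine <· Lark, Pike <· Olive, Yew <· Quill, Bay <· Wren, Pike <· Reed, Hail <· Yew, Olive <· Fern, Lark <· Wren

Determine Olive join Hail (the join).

Common upper bounds of {Olive, Hail}: Kite, Lark, Quill, Wren.
The least among these is Kite.

Kite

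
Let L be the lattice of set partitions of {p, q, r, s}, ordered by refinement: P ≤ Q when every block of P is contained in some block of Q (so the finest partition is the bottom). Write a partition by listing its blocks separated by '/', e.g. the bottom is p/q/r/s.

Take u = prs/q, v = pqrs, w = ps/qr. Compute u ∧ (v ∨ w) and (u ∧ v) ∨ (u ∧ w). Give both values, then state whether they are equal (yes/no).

v ∨ w = pqrs, so u ∧ (v ∨ w) = prs/q ∧ pqrs = prs/q.
u ∧ v = prs/q and u ∧ w = ps/q/r, so (u ∧ v) ∨ (u ∧ w) = prs/q ∨ ps/q/r = prs/q.
Equal: yes.

prs/q; prs/q; yes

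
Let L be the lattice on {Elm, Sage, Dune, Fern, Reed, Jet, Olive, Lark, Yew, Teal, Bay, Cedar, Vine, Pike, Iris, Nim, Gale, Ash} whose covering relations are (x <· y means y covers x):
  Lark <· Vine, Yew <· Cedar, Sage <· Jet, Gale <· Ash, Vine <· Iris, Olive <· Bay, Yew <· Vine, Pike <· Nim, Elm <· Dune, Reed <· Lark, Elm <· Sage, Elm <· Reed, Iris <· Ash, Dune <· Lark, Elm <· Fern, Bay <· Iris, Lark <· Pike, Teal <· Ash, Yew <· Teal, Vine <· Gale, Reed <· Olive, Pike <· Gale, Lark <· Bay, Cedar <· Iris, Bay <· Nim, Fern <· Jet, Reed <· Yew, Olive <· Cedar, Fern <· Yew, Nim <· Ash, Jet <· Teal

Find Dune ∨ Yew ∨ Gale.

Common upper bounds of {Dune, Yew, Gale}: Ash, Gale.
The least among these is Gale.

Gale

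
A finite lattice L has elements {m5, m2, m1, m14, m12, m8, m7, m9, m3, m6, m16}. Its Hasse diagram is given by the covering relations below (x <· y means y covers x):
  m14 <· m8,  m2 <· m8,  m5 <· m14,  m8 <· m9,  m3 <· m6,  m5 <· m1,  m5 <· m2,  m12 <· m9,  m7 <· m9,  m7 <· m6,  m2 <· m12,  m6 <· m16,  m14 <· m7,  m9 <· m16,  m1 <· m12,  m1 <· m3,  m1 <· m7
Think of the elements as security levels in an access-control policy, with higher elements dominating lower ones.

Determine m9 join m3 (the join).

m16

Common upper bounds of {m9, m3}: m16.
The least among these is m16.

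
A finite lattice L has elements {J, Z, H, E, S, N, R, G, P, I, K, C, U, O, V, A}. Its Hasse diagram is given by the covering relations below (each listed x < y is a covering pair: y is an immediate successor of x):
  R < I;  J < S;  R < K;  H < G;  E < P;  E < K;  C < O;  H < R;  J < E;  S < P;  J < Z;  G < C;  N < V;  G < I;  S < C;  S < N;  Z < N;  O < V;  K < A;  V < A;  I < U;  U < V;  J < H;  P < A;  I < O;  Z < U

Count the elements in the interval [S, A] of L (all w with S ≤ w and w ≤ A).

7

The interval [S, A] = {A, C, N, O, P, S, V}, which has 7 elements.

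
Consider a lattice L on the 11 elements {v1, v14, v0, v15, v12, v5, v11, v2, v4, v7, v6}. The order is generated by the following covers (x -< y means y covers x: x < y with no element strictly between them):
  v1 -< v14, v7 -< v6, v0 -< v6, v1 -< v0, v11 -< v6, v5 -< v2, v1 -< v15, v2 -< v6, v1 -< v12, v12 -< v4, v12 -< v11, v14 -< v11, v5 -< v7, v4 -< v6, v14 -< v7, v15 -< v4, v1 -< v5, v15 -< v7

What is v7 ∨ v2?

Common upper bounds of {v7, v2}: v6.
The least among these is v6.

v6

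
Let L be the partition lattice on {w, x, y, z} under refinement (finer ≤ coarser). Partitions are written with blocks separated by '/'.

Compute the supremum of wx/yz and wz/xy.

The join of wx/yz and wz/xy merges any blocks that overlap across the partitions, giving wxyz.

wxyz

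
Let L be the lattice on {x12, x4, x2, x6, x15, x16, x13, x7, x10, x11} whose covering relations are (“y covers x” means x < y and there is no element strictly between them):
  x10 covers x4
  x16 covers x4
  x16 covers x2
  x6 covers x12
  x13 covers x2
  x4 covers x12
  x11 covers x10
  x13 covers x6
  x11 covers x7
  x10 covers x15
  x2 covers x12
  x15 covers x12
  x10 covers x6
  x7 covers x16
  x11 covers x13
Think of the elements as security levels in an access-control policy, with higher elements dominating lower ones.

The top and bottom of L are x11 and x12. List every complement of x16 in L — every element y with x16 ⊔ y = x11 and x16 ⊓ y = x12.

x15, x6

Need y with x16 ∨ y = x11 and x16 ∧ y = x12.
Checking each element gives: x15, x6.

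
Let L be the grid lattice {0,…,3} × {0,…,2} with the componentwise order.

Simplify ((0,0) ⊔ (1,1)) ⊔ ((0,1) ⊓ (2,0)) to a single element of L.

(1,1)

(0,0) ∨ (1,1) = (1,1)
(0,1) ∧ (2,0) = (0,0)
(1,1) ∨ (0,0) = (1,1)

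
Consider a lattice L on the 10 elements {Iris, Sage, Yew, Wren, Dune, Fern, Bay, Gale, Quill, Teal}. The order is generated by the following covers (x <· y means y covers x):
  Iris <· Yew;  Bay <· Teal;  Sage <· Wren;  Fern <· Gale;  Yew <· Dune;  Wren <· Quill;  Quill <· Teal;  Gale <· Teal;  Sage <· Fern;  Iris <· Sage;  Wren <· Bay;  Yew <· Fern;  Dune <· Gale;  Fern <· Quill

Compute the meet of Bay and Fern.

Common lower bounds of {Bay, Fern}: Iris, Sage.
The greatest among these is Sage.

Sage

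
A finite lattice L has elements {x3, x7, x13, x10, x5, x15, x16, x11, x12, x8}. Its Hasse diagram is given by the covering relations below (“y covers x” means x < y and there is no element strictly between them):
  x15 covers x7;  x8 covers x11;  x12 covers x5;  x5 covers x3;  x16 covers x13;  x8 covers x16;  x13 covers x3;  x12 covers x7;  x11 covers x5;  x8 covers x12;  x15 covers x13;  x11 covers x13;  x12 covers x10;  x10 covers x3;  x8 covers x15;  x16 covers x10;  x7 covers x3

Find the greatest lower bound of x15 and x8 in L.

x15

Common lower bounds of {x15, x8}: x13, x15, x3, x7.
The greatest among these is x15.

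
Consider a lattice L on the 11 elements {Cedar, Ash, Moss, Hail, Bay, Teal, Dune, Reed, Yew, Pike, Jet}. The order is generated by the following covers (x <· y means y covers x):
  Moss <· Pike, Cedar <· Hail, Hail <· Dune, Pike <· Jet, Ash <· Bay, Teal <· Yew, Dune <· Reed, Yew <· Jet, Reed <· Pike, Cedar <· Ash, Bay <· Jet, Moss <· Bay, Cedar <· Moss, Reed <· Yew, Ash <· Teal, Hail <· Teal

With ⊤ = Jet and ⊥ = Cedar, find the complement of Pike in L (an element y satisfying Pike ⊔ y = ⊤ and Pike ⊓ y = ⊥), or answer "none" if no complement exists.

Need y with Pike ∨ y = Jet and Pike ∧ y = Cedar.
Checking each element gives: Ash.

Ash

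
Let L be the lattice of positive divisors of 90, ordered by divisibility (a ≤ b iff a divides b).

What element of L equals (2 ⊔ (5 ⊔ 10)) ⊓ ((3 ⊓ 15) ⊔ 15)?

5

5 ∨ 10 = 10
2 ∨ 10 = 10
3 ∧ 15 = 3
3 ∨ 15 = 15
10 ∧ 15 = 5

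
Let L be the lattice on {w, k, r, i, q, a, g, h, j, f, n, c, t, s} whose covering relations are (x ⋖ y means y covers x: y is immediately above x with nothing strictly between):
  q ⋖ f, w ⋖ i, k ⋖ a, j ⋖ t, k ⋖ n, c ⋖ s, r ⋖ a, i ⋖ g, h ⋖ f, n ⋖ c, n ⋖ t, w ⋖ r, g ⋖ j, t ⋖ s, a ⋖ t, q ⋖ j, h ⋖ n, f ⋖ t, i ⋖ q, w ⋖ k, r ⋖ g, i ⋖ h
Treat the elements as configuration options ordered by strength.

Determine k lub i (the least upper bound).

n

Common upper bounds of {k, i}: c, n, s, t.
The least among these is n.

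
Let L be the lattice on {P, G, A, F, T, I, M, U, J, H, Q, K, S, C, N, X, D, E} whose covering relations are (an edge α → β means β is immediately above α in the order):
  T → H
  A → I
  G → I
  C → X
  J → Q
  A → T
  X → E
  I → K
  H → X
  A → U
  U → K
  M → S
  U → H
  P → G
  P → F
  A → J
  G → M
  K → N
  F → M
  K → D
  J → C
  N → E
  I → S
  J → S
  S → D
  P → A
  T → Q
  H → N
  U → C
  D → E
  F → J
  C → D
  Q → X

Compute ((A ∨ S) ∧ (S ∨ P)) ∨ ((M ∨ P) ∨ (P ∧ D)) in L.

A ∨ S = S
S ∨ P = S
S ∧ S = S
M ∨ P = M
P ∧ D = P
M ∨ P = M
S ∨ M = S

S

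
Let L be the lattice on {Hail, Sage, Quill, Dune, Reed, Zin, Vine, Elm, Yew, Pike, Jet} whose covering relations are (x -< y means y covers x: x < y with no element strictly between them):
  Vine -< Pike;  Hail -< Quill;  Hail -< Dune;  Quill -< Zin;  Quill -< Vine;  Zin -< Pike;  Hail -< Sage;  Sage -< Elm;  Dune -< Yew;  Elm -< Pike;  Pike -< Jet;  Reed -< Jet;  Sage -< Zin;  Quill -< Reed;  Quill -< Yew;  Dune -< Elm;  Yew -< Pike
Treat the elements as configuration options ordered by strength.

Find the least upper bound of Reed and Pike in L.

Jet

Common upper bounds of {Reed, Pike}: Jet.
The least among these is Jet.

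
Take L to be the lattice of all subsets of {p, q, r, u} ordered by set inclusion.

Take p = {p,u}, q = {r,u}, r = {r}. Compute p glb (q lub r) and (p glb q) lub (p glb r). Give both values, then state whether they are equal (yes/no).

q lub r = {r,u}, so p glb (q lub r) = {p,u} glb {r,u} = {u}.
p glb q = {u} and p glb r = {}, so (p glb q) lub (p glb r) = {u} lub {} = {u}.
Equal: yes.

{u}; {u}; yes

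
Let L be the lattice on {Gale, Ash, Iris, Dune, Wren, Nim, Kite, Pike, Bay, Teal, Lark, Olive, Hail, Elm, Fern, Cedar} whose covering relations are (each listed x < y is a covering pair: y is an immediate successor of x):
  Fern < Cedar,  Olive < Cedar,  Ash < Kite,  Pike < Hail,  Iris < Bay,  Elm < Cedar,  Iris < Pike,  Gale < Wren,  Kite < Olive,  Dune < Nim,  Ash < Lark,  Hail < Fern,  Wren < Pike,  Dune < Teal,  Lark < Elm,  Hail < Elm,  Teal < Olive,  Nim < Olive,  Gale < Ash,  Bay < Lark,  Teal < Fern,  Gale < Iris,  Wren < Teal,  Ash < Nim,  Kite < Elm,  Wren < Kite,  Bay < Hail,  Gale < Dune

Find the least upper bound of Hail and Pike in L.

Hail

Common upper bounds of {Hail, Pike}: Cedar, Elm, Fern, Hail.
The least among these is Hail.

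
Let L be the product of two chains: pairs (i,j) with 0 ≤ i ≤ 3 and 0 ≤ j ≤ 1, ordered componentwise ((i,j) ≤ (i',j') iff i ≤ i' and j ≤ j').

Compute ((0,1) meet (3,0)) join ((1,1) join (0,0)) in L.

(0,1) ∧ (3,0) = (0,0)
(1,1) ∨ (0,0) = (1,1)
(0,0) ∨ (1,1) = (1,1)

(1,1)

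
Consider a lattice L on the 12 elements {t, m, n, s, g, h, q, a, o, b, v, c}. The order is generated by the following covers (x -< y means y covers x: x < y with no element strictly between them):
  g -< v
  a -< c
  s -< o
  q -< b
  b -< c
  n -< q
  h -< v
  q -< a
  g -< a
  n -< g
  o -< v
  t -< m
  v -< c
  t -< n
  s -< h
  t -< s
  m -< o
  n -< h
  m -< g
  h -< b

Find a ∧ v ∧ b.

n

Common lower bounds of {a, v, b}: n, t.
The greatest among these is n.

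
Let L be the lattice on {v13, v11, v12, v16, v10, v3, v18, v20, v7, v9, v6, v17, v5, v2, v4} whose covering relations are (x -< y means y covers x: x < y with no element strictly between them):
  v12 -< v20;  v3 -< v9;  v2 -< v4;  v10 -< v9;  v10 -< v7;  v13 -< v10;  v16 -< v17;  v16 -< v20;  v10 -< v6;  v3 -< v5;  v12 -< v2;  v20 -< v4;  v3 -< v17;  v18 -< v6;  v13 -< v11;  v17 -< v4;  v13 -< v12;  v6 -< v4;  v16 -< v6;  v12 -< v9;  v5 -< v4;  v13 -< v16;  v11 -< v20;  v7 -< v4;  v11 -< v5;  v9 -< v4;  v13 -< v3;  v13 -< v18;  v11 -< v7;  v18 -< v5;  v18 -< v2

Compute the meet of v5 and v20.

Common lower bounds of {v5, v20}: v11, v13.
The greatest among these is v11.

v11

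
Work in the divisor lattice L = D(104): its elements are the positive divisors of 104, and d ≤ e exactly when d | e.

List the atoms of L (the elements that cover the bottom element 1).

The atoms are exactly the elements that cover 1: 13, 2.

13, 2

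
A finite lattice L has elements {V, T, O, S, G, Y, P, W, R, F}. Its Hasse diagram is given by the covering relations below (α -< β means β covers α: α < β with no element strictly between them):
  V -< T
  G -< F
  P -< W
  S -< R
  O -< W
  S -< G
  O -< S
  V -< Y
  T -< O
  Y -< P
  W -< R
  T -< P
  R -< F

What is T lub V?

T

Common upper bounds of {T, V}: F, G, O, P, R, S, T, W.
The least among these is T.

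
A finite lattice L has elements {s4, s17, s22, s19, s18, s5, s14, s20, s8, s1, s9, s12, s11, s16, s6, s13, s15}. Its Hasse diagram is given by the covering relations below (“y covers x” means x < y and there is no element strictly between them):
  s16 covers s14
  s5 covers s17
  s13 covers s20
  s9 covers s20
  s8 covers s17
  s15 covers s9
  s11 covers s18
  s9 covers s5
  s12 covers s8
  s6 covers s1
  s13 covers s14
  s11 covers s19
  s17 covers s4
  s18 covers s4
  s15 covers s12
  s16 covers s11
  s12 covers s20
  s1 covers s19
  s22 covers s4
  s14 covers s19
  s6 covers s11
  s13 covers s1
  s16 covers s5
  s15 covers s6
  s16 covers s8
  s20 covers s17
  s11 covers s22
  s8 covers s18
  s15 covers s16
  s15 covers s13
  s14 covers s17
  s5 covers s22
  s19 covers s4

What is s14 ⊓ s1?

Common lower bounds of {s14, s1}: s19, s4.
The greatest among these is s19.

s19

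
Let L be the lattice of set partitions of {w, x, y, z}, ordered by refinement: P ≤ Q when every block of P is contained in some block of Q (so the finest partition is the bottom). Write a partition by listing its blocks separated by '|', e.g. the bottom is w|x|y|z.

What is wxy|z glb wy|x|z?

wy|x|z

The meet (common refinement) of wxy|z and wy|x|z intersects blocks pairwise, giving wy|x|z.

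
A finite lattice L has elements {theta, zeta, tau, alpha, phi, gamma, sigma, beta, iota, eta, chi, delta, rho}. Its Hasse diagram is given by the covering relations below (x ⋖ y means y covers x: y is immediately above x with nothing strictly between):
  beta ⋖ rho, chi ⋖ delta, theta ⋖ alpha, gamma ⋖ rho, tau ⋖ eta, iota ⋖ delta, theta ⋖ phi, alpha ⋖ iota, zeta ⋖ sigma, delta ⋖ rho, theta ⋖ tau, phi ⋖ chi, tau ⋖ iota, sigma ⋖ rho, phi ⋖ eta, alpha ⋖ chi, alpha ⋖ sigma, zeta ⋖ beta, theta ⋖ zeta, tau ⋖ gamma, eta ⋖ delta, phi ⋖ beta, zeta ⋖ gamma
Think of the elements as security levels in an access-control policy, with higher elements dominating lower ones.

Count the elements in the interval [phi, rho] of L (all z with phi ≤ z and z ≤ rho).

The interval [phi, rho] = {beta, chi, delta, eta, phi, rho}, which has 6 elements.

6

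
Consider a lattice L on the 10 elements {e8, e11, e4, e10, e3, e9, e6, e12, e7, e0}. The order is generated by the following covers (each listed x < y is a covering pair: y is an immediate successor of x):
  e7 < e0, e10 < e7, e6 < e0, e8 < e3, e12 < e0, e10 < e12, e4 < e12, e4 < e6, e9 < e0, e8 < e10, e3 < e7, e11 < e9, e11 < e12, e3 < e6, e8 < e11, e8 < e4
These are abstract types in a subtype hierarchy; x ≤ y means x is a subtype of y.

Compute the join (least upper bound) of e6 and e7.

e0

Common upper bounds of {e6, e7}: e0.
The least among these is e0.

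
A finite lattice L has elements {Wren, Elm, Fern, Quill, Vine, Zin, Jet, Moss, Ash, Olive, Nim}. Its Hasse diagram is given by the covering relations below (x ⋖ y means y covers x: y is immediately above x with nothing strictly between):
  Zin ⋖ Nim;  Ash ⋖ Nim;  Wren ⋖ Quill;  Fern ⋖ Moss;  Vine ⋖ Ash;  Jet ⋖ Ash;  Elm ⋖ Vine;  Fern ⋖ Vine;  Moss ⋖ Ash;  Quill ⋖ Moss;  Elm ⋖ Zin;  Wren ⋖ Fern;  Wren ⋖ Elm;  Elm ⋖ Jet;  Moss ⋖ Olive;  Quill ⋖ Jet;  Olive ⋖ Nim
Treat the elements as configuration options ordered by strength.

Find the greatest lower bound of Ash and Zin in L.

Common lower bounds of {Ash, Zin}: Elm, Wren.
The greatest among these is Elm.

Elm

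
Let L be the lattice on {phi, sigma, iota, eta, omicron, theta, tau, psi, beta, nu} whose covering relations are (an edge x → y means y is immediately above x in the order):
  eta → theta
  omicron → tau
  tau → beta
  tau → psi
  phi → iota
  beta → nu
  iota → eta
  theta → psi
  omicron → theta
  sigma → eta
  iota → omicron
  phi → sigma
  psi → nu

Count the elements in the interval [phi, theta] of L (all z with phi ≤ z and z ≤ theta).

The interval [phi, theta] = {eta, iota, omicron, phi, sigma, theta}, which has 6 elements.

6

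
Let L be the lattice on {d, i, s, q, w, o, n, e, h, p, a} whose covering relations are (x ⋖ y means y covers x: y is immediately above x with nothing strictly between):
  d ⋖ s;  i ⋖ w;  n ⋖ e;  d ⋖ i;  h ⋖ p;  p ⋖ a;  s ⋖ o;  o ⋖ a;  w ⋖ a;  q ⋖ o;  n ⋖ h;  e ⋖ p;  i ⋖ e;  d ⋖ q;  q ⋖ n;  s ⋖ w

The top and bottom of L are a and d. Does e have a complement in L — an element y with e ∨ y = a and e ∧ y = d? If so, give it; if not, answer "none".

s

Need y with e ∨ y = a and e ∧ y = d.
Checking each element gives: s.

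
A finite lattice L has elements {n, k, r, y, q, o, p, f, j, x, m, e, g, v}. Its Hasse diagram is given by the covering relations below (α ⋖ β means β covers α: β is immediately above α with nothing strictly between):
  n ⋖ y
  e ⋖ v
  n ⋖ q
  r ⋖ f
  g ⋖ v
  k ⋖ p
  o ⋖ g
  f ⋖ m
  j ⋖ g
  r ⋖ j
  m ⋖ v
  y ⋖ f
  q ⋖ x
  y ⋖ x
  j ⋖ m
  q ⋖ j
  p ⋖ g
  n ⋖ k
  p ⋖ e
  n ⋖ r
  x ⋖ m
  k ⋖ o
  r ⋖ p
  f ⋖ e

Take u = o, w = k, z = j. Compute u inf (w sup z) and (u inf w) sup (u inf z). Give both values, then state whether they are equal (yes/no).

w sup z = g, so u inf (w sup z) = o inf g = o.
u inf w = k and u inf z = n, so (u inf w) sup (u inf z) = k sup n = k.
Equal: no.

o; k; no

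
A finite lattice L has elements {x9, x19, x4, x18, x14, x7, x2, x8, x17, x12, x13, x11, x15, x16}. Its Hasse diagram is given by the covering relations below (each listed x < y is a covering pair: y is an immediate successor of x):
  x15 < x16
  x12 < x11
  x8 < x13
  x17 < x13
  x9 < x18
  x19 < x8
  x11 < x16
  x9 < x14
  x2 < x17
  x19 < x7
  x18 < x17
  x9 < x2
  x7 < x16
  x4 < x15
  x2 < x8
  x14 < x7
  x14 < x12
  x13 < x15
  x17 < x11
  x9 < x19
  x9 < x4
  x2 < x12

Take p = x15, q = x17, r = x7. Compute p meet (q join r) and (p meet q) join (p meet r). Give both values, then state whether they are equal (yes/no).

q join r = x16, so p meet (q join r) = x15 meet x16 = x15.
p meet q = x17 and p meet r = x19, so (p meet q) join (p meet r) = x17 join x19 = x13.
Equal: no.

x15; x13; no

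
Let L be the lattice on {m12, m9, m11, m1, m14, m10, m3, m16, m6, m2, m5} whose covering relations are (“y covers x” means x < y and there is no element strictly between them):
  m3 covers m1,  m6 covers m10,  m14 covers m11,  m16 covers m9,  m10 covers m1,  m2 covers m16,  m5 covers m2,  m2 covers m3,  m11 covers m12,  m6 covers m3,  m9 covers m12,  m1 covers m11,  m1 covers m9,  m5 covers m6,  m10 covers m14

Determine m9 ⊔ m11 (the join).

m1

Common upper bounds of {m9, m11}: m1, m10, m2, m3, m5, m6.
The least among these is m1.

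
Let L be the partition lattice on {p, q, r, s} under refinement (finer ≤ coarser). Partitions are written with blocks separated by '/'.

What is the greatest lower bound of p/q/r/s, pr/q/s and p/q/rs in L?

Common lower bounds of {p/q/r/s, pr/q/s, p/q/rs}: p/q/r/s.
The greatest among these is p/q/r/s.

p/q/r/s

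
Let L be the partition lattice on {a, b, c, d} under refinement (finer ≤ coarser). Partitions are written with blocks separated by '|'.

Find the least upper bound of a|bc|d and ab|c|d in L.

The join of a|bc|d and ab|c|d merges any blocks that overlap across the partitions, giving abc|d.

abc|d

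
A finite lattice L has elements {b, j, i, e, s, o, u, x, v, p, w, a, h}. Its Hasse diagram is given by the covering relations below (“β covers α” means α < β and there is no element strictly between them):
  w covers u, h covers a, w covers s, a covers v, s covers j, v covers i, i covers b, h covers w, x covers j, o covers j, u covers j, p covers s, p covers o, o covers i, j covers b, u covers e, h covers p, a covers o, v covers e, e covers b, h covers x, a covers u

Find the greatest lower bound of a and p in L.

Common lower bounds of {a, p}: b, i, j, o.
The greatest among these is o.

o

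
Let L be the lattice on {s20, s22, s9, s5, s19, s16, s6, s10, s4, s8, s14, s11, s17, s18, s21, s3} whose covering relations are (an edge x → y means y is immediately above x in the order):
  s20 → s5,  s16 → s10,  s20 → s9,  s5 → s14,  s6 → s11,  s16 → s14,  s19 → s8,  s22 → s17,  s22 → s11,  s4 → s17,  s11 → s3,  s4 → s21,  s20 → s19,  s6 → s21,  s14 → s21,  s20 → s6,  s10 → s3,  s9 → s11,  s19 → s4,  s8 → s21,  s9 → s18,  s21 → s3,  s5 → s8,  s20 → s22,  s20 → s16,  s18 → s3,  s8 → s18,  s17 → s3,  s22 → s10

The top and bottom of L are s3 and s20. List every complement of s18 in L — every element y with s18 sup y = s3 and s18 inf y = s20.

Need y with s18 ∨ y = s3 and s18 ∧ y = s20.
Checking each element gives: s10, s16, s22, s6.

s10, s16, s22, s6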